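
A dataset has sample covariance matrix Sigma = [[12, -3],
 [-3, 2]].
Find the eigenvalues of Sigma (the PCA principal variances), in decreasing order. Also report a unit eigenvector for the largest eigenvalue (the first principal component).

Step 1 — characteristic polynomial of 2×2 Sigma:
  det(Sigma - λI) = λ² - trace · λ + det = 0.
  trace = 12 + 2 = 14, det = 12·2 - (-3)² = 15.
Step 2 — discriminant:
  Δ = trace² - 4·det = 196 - 60 = 136.
Step 3 — eigenvalues:
  λ = (trace ± √Δ)/2 = (14 ± 11.6619)/2,
  λ_1 = 12.831,  λ_2 = 1.169.

Step 4 — unit eigenvector for λ_1: solve (Sigma - λ_1 I)v = 0. First row:
  (12 - 12.831)·v_x + (-3)·v_y = 0, i.e. (-0.831)·v_x + (-3)·v_y = 0,
  so v ∝ (b, λ_1 - a) = (-3, 0.831); multiply by -1 so the first entry is positive: u = (3, -0.831).
  ||u|| = √((3)² + (-0.831)²) = √(9.6905) ≈ 3.113,
  v_1 = u/||u|| ≈ (0.9637, -0.2669) (||v_1|| = 1).

λ_1 = 12.831,  λ_2 = 1.169;  v_1 ≈ (0.9637, -0.2669)


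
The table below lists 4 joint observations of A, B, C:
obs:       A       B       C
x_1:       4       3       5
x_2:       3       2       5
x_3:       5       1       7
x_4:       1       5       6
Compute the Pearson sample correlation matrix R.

Step 1 — column means:
  mean(A) = (4 + 3 + 5 + 1) / 4 = 13/4 = 3.25
  mean(B) = (3 + 2 + 1 + 5) / 4 = 11/4 = 2.75
  mean(C) = (5 + 5 + 7 + 6) / 4 = 23/4 = 5.75

Step 2 — sample variances and covariances s[i,j] = (1/(n-1)) · Σ_k (x_{k,i} - mean_i) · (x_{k,j} - mean_j), with n-1 = 3:
  s[A,A] = ((0.75)·(0.75) + (-0.25)·(-0.25) + (1.75)·(1.75) + (-2.25)·(-2.25)) / 3 = 8.75/3 = 2.9167
  s[A,B] = ((0.75)·(0.25) + (-0.25)·(-0.75) + (1.75)·(-1.75) + (-2.25)·(2.25)) / 3 = -7.75/3 = -2.5833
  s[A,C] = ((0.75)·(-0.75) + (-0.25)·(-0.75) + (1.75)·(1.25) + (-2.25)·(0.25)) / 3 = 1.25/3 = 0.4167
  s[B,B] = ((0.25)·(0.25) + (-0.75)·(-0.75) + (-1.75)·(-1.75) + (2.25)·(2.25)) / 3 = 8.75/3 = 2.9167
  s[B,C] = ((0.25)·(-0.75) + (-0.75)·(-0.75) + (-1.75)·(1.25) + (2.25)·(0.25)) / 3 = -1.25/3 = -0.4167
  s[C,C] = ((-0.75)·(-0.75) + (-0.75)·(-0.75) + (1.25)·(1.25) + (0.25)·(0.25)) / 3 = 2.75/3 = 0.9167
  Sample standard deviations s_i = √(s[i,i]):
  s(A) = √(2.9167) = 1.7078
  s(B) = √(2.9167) = 1.7078
  s(C) = √(0.9167) = 0.9574

Step 3 — r_{ij} = s_{ij} / (s_i · s_j):
  r[A,A] = 1 (diagonal).
  r[A,B] = -2.5833 / (1.7078 · 1.7078) = -2.5833 / 2.9167 = -0.8857
  r[A,C] = 0.4167 / (1.7078 · 0.9574) = 0.4167 / 1.6351 = 0.2548
  r[B,B] = 1 (diagonal).
  r[B,C] = -0.4167 / (1.7078 · 0.9574) = -0.4167 / 1.6351 = -0.2548
  r[C,C] = 1 (diagonal).

R is symmetric with unit diagonal. Assembling:

R = [[1, -0.8857, 0.2548],
 [-0.8857, 1, -0.2548],
 [0.2548, -0.2548, 1]]


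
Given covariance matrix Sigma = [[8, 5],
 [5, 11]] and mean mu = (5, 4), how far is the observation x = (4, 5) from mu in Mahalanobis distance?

Step 1 — centre the observation: (x - mu) = (-1, 1).

Step 2 — invert Sigma. det(Sigma) = 8·11 - (5)² = 63.
  Sigma^{-1} = (1/det) · [[d, -b], [-b, a]] = [[0.1746, -0.0794],
 [-0.0794, 0.127]].

Step 3 — form the quadratic (x - mu)^T · Sigma^{-1} · (x - mu):
  Sigma^{-1} · (x - mu) = (-0.254, 0.2063).
  (x - mu)^T · [Sigma^{-1} · (x - mu)] = (-1)·(-0.254) + (1)·(0.2063) = 0.4603.

Step 4 — take square root: d = √(0.4603) ≈ 0.6785.

d(x, mu) = √(0.4603) ≈ 0.6785


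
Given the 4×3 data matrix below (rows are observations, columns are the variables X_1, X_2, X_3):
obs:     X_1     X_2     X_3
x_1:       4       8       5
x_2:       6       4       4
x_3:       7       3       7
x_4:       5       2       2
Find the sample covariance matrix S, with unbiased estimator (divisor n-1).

Step 1 — column means:
  mean(X_1) = (4 + 6 + 7 + 5) / 4 = 22/4 = 5.5
  mean(X_2) = (8 + 4 + 3 + 2) / 4 = 17/4 = 4.25
  mean(X_3) = (5 + 4 + 7 + 2) / 4 = 18/4 = 4.5

Step 2 — sample covariance S[i,j] = (1/(n-1)) · Σ_k (x_{k,i} - mean_i) · (x_{k,j} - mean_j), with n-1 = 3.
  S[X_1,X_1] = ((-1.5)·(-1.5) + (0.5)·(0.5) + (1.5)·(1.5) + (-0.5)·(-0.5)) / 3 = 5/3 = 1.6667
  S[X_1,X_2] = ((-1.5)·(3.75) + (0.5)·(-0.25) + (1.5)·(-1.25) + (-0.5)·(-2.25)) / 3 = -6.5/3 = -2.1667
  S[X_1,X_3] = ((-1.5)·(0.5) + (0.5)·(-0.5) + (1.5)·(2.5) + (-0.5)·(-2.5)) / 3 = 4/3 = 1.3333
  S[X_2,X_2] = ((3.75)·(3.75) + (-0.25)·(-0.25) + (-1.25)·(-1.25) + (-2.25)·(-2.25)) / 3 = 20.75/3 = 6.9167
  S[X_2,X_3] = ((3.75)·(0.5) + (-0.25)·(-0.5) + (-1.25)·(2.5) + (-2.25)·(-2.5)) / 3 = 4.5/3 = 1.5
  S[X_3,X_3] = ((0.5)·(0.5) + (-0.5)·(-0.5) + (2.5)·(2.5) + (-2.5)·(-2.5)) / 3 = 13/3 = 4.3333

S is symmetric (S[j,i] = S[i,j]). Assembling:

S = [[1.6667, -2.1667, 1.3333],
 [-2.1667, 6.9167, 1.5],
 [1.3333, 1.5, 4.3333]]


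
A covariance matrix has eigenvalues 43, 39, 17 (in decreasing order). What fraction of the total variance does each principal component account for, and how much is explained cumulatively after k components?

Step 1 — total variance = trace(Sigma) = Σ λ_i = 43 + 39 + 17 = 99.

Step 2 — fraction explained by component i = λ_i / Σ λ:
  PC1: 43/99 = 0.4343
  PC2: 39/99 = 0.3939
  PC3: 17/99 = 0.1717

Step 3 — cumulative fraction after k components = (λ_1 + ... + λ_k) / Σ λ:
  k = 1: 43/99 = 0.4343
  k = 2: (43 + 39)/99 = 82/99 = 0.8283
  k = 3: (43 + 39 + 17)/99 = 99/99 = 1

Summary (fraction, with percent):

explained: PC1 0.4343 (43.43%), PC2 0.3939 (39.39%), PC3 0.1717 (17.17%);  cumulative: 0.4343, 0.8283, 1


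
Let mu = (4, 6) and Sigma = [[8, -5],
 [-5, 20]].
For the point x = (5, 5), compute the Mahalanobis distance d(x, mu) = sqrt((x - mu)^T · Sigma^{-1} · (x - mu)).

Step 1 — centre the observation: (x - mu) = (1, -1).

Step 2 — invert Sigma. det(Sigma) = 8·20 - (-5)² = 135.
  Sigma^{-1} = (1/det) · [[d, -b], [-b, a]] = [[0.1481, 0.037],
 [0.037, 0.0593]].

Step 3 — form the quadratic (x - mu)^T · Sigma^{-1} · (x - mu):
  Sigma^{-1} · (x - mu) = (0.1111, -0.0222).
  (x - mu)^T · [Sigma^{-1} · (x - mu)] = (1)·(0.1111) + (-1)·(-0.0222) = 0.1333.

Step 4 — take square root: d = √(0.1333) ≈ 0.3651.

d(x, mu) = √(0.1333) ≈ 0.3651


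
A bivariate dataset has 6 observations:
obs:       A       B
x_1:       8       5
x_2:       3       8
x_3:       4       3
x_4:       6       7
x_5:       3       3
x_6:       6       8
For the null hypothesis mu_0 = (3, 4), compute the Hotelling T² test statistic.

Step 1 — sample mean vector:
  mean(A) = (8 + 3 + 4 + 6 + 3 + 6) / 6 = 30/6 = 5
  mean(B) = (5 + 8 + 3 + 7 + 3 + 8) / 6 = 34/6 = 5.6667
  x̄ = (5, 5.6667),  deviation x̄ - mu_0 = (5, 5.6667) - (3, 4) = (2, 1.6667).

Step 2 — sample covariance matrix, S[i,j] = (1/(n-1)) · Σ_k (x_{k,i} - mean_i) · (x_{k,j} - mean_j), divisor n-1 = 5:
  S[A,A] = ((3)·(3) + (-2)·(-2) + (-1)·(-1) + (1)·(1) + (-2)·(-2) + (1)·(1)) / 5 = 20/5 = 4
  S[A,B] = ((3)·(-0.6667) + (-2)·(2.3333) + (-1)·(-2.6667) + (1)·(1.3333) + (-2)·(-2.6667) + (1)·(2.3333)) / 5 = 5/5 = 1
  S[B,B] = ((-0.6667)·(-0.6667) + (2.3333)·(2.3333) + (-2.6667)·(-2.6667) + (1.3333)·(1.3333) + (-2.6667)·(-2.6667) + (2.3333)·(2.3333)) / 5 = 27.3333/5 = 5.4667
  S = [[4, 1],
 [1, 5.4667]].

Step 3 — invert S. det(S) = 4·5.4667 - (1)² = 20.8667.
  S^{-1} = (1/det) · [[d, -b], [-b, a]] = [[0.262, -0.0479],
 [-0.0479, 0.1917]].

Step 4 — quadratic form (x̄ - mu_0)^T · S^{-1} · (x̄ - mu_0):
  S^{-1} · (x̄ - mu_0) = (0.4441, 0.2236),
  (x̄ - mu_0)^T · [...] = (2)·(0.4441) + (1.6667)·(0.2236) = 1.2609.

Step 5 — scale by n: T² = 6 · 1.2609 = 7.5655.

T² ≈ 7.5655


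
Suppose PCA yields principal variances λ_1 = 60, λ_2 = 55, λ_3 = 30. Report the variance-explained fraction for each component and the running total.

Step 1 — total variance = trace(Sigma) = Σ λ_i = 60 + 55 + 30 = 145.

Step 2 — fraction explained by component i = λ_i / Σ λ:
  PC1: 60/145 = 0.4138
  PC2: 55/145 = 0.3793
  PC3: 30/145 = 0.2069

Step 3 — cumulative fraction after k components = (λ_1 + ... + λ_k) / Σ λ:
  k = 1: 60/145 = 0.4138
  k = 2: (60 + 55)/145 = 115/145 = 0.7931
  k = 3: (60 + 55 + 30)/145 = 145/145 = 1

Summary (fraction, with percent):

explained: PC1 0.4138 (41.38%), PC2 0.3793 (37.93%), PC3 0.2069 (20.69%);  cumulative: 0.4138, 0.7931, 1


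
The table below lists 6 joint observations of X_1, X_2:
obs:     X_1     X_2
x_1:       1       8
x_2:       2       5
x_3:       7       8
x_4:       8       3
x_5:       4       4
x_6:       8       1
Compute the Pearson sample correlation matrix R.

Step 1 — column means:
  mean(X_1) = (1 + 2 + 7 + 8 + 4 + 8) / 6 = 30/6 = 5
  mean(X_2) = (8 + 5 + 8 + 3 + 4 + 1) / 6 = 29/6 = 4.8333

Step 2 — sample variances and covariances s[i,j] = (1/(n-1)) · Σ_k (x_{k,i} - mean_i) · (x_{k,j} - mean_j), with n-1 = 5:
  s[X_1,X_1] = ((-4)·(-4) + (-3)·(-3) + (2)·(2) + (3)·(3) + (-1)·(-1) + (3)·(3)) / 5 = 48/5 = 9.6
  s[X_1,X_2] = ((-4)·(3.1667) + (-3)·(0.1667) + (2)·(3.1667) + (3)·(-1.8333) + (-1)·(-0.8333) + (3)·(-3.8333)) / 5 = -23/5 = -4.6
  s[X_2,X_2] = ((3.1667)·(3.1667) + (0.1667)·(0.1667) + (3.1667)·(3.1667) + (-1.8333)·(-1.8333) + (-0.8333)·(-0.8333) + (-3.8333)·(-3.8333)) / 5 = 38.8333/5 = 7.7667
  Sample standard deviations s_i = √(s[i,i]):
  s(X_1) = √(9.6) = 3.0984
  s(X_2) = √(7.7667) = 2.7869

Step 3 — r_{ij} = s_{ij} / (s_i · s_j):
  r[X_1,X_1] = 1 (diagonal).
  r[X_1,X_2] = -4.6 / (3.0984 · 2.7869) = -4.6 / 8.6348 = -0.5327
  r[X_2,X_2] = 1 (diagonal).

R is symmetric with unit diagonal. Assembling:

R = [[1, -0.5327],
 [-0.5327, 1]]


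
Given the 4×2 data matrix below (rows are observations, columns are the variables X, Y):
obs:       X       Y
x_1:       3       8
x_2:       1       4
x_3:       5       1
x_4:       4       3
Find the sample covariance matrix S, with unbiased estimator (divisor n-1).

Step 1 — column means:
  mean(X) = (3 + 1 + 5 + 4) / 4 = 13/4 = 3.25
  mean(Y) = (8 + 4 + 1 + 3) / 4 = 16/4 = 4

Step 2 — sample covariance S[i,j] = (1/(n-1)) · Σ_k (x_{k,i} - mean_i) · (x_{k,j} - mean_j), with n-1 = 3.
  S[X,X] = ((-0.25)·(-0.25) + (-2.25)·(-2.25) + (1.75)·(1.75) + (0.75)·(0.75)) / 3 = 8.75/3 = 2.9167
  S[X,Y] = ((-0.25)·(4) + (-2.25)·(0) + (1.75)·(-3) + (0.75)·(-1)) / 3 = -7/3 = -2.3333
  S[Y,Y] = ((4)·(4) + (0)·(0) + (-3)·(-3) + (-1)·(-1)) / 3 = 26/3 = 8.6667

S is symmetric (S[j,i] = S[i,j]). Assembling:

S = [[2.9167, -2.3333],
 [-2.3333, 8.6667]]


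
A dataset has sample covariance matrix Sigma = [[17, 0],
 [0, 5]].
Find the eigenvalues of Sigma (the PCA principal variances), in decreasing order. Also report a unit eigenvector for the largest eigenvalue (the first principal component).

Step 1 — characteristic polynomial of 2×2 Sigma:
  det(Sigma - λI) = λ² - trace · λ + det = 0.
  trace = 17 + 5 = 22, det = 17·5 - (0)² = 85.
Step 2 — discriminant:
  Δ = trace² - 4·det = 484 - 340 = 144.
Step 3 — eigenvalues:
  λ = (trace ± √Δ)/2 = (22 ± 12)/2,
  λ_1 = 17,  λ_2 = 5.

Step 4 — unit eigenvector for λ_1: Sigma is diagonal, so its eigenvectors are the coordinate axes. λ_1 = 17 is the diagonal entry on the first coordinate axis, hence
  v_1 = (1, 0) (||v_1|| = 1).

λ_1 = 17,  λ_2 = 5;  v_1 ≈ (1, 0)


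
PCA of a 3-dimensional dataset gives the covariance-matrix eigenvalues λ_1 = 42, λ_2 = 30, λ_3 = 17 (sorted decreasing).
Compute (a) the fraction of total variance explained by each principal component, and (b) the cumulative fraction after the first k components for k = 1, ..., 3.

Step 1 — total variance = trace(Sigma) = Σ λ_i = 42 + 30 + 17 = 89.

Step 2 — fraction explained by component i = λ_i / Σ λ:
  PC1: 42/89 = 0.4719
  PC2: 30/89 = 0.3371
  PC3: 17/89 = 0.191

Step 3 — cumulative fraction after k components = (λ_1 + ... + λ_k) / Σ λ:
  k = 1: 42/89 = 0.4719
  k = 2: (42 + 30)/89 = 72/89 = 0.809
  k = 3: (42 + 30 + 17)/89 = 89/89 = 1

Summary (fraction, with percent):

explained: PC1 0.4719 (47.19%), PC2 0.3371 (33.71%), PC3 0.191 (19.1%);  cumulative: 0.4719, 0.809, 1


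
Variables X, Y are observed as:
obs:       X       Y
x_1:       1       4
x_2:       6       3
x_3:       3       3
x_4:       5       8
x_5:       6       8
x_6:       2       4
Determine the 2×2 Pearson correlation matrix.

Step 1 — column means:
  mean(X) = (1 + 6 + 3 + 5 + 6 + 2) / 6 = 23/6 = 3.8333
  mean(Y) = (4 + 3 + 3 + 8 + 8 + 4) / 6 = 30/6 = 5

Step 2 — sample variances and covariances s[i,j] = (1/(n-1)) · Σ_k (x_{k,i} - mean_i) · (x_{k,j} - mean_j), with n-1 = 5:
  s[X,X] = ((-2.8333)·(-2.8333) + (2.1667)·(2.1667) + (-0.8333)·(-0.8333) + (1.1667)·(1.1667) + (2.1667)·(2.1667) + (-1.8333)·(-1.8333)) / 5 = 22.8333/5 = 4.5667
  s[X,Y] = ((-2.8333)·(-1) + (2.1667)·(-2) + (-0.8333)·(-2) + (1.1667)·(3) + (2.1667)·(3) + (-1.8333)·(-1)) / 5 = 12/5 = 2.4
  s[Y,Y] = ((-1)·(-1) + (-2)·(-2) + (-2)·(-2) + (3)·(3) + (3)·(3) + (-1)·(-1)) / 5 = 28/5 = 5.6
  Sample standard deviations s_i = √(s[i,i]):
  s(X) = √(4.5667) = 2.137
  s(Y) = √(5.6) = 2.3664

Step 3 — r_{ij} = s_{ij} / (s_i · s_j):
  r[X,X] = 1 (diagonal).
  r[X,Y] = 2.4 / (2.137 · 2.3664) = 2.4 / 5.057 = 0.4746
  r[Y,Y] = 1 (diagonal).

R is symmetric with unit diagonal. Assembling:

R = [[1, 0.4746],
 [0.4746, 1]]


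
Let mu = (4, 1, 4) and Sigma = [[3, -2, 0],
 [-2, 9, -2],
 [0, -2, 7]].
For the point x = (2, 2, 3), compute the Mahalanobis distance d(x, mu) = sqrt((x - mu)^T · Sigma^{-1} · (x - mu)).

Step 1 — centre the observation: (x - mu) = (-2, 1, -1).

Step 2 — invert Sigma (cofactor / det for 3×3, or solve directly):
  Sigma^{-1} = [[0.396, 0.094, 0.0268],
 [0.094, 0.1409, 0.0403],
 [0.0268, 0.0403, 0.1544]].

Step 3 — form the quadratic (x - mu)^T · Sigma^{-1} · (x - mu):
  Sigma^{-1} · (x - mu) = (-0.7248, -0.0872, -0.1678).
  (x - mu)^T · [Sigma^{-1} · (x - mu)] = (-2)·(-0.7248) + (1)·(-0.0872) + (-1)·(-0.1678) = 1.5302.

Step 4 — take square root: d = √(1.5302) ≈ 1.237.

d(x, mu) = √(1.5302) ≈ 1.237


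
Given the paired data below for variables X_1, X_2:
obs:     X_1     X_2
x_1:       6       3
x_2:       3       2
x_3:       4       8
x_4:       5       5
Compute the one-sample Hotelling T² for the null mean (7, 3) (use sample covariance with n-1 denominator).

Step 1 — sample mean vector:
  mean(X_1) = (6 + 3 + 4 + 5) / 4 = 18/4 = 4.5
  mean(X_2) = (3 + 2 + 8 + 5) / 4 = 18/4 = 4.5
  x̄ = (4.5, 4.5),  deviation x̄ - mu_0 = (4.5, 4.5) - (7, 3) = (-2.5, 1.5).

Step 2 — sample covariance matrix, S[i,j] = (1/(n-1)) · Σ_k (x_{k,i} - mean_i) · (x_{k,j} - mean_j), divisor n-1 = 3:
  S[X_1,X_1] = ((1.5)·(1.5) + (-1.5)·(-1.5) + (-0.5)·(-0.5) + (0.5)·(0.5)) / 3 = 5/3 = 1.6667
  S[X_1,X_2] = ((1.5)·(-1.5) + (-1.5)·(-2.5) + (-0.5)·(3.5) + (0.5)·(0.5)) / 3 = 0/3 = 0
  S[X_2,X_2] = ((-1.5)·(-1.5) + (-2.5)·(-2.5) + (3.5)·(3.5) + (0.5)·(0.5)) / 3 = 21/3 = 7
  S = [[1.6667, 0],
 [0, 7]].

Step 3 — invert S. det(S) = 1.6667·7 - (0)² = 11.6667.
  S^{-1} = (1/det) · [[d, -b], [-b, a]] = [[0.6, 0],
 [0, 0.1429]].

Step 4 — quadratic form (x̄ - mu_0)^T · S^{-1} · (x̄ - mu_0):
  S^{-1} · (x̄ - mu_0) = (-1.5, 0.2143),
  (x̄ - mu_0)^T · [...] = (-2.5)·(-1.5) + (1.5)·(0.2143) = 4.0714.

Step 5 — scale by n: T² = 4 · 4.0714 = 16.2857.

T² ≈ 16.2857


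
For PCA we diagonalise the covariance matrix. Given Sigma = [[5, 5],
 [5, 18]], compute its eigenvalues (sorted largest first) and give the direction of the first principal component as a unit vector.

Step 1 — characteristic polynomial of 2×2 Sigma:
  det(Sigma - λI) = λ² - trace · λ + det = 0.
  trace = 5 + 18 = 23, det = 5·18 - (5)² = 65.
Step 2 — discriminant:
  Δ = trace² - 4·det = 529 - 260 = 269.
Step 3 — eigenvalues:
  λ = (trace ± √Δ)/2 = (23 ± 16.4012)/2,
  λ_1 = 19.7006,  λ_2 = 3.2994.

Step 4 — unit eigenvector for λ_1: solve (Sigma - λ_1 I)v = 0. First row:
  (5 - 19.7006)·v_x + (5)·v_y = 0, i.e. (-14.7006)·v_x + (5)·v_y = 0,
  so v ∝ (b, λ_1 - a) = (5, 14.7006) = u.
  ||u|| = √((5)² + (14.7006)²) = √(241.1079) ≈ 15.5277,
  v_1 = u/||u|| ≈ (0.322, 0.9467) (||v_1|| = 1).

λ_1 = 19.7006,  λ_2 = 3.2994;  v_1 ≈ (0.322, 0.9467)


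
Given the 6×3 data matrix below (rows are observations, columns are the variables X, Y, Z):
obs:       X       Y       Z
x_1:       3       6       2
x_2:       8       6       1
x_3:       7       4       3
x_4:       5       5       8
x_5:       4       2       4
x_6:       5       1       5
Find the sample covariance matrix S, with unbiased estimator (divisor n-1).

Step 1 — column means:
  mean(X) = (3 + 8 + 7 + 5 + 4 + 5) / 6 = 32/6 = 5.3333
  mean(Y) = (6 + 6 + 4 + 5 + 2 + 1) / 6 = 24/6 = 4
  mean(Z) = (2 + 1 + 3 + 8 + 4 + 5) / 6 = 23/6 = 3.8333

Step 2 — sample covariance S[i,j] = (1/(n-1)) · Σ_k (x_{k,i} - mean_i) · (x_{k,j} - mean_j), with n-1 = 5.
  S[X,X] = ((-2.3333)·(-2.3333) + (2.6667)·(2.6667) + (1.6667)·(1.6667) + (-0.3333)·(-0.3333) + (-1.3333)·(-1.3333) + (-0.3333)·(-0.3333)) / 5 = 17.3333/5 = 3.4667
  S[X,Y] = ((-2.3333)·(2) + (2.6667)·(2) + (1.6667)·(0) + (-0.3333)·(1) + (-1.3333)·(-2) + (-0.3333)·(-3)) / 5 = 4/5 = 0.8
  S[X,Z] = ((-2.3333)·(-1.8333) + (2.6667)·(-2.8333) + (1.6667)·(-0.8333) + (-0.3333)·(4.1667) + (-1.3333)·(0.1667) + (-0.3333)·(1.1667)) / 5 = -6.6667/5 = -1.3333
  S[Y,Y] = ((2)·(2) + (2)·(2) + (0)·(0) + (1)·(1) + (-2)·(-2) + (-3)·(-3)) / 5 = 22/5 = 4.4
  S[Y,Z] = ((2)·(-1.8333) + (2)·(-2.8333) + (0)·(-0.8333) + (1)·(4.1667) + (-2)·(0.1667) + (-3)·(1.1667)) / 5 = -9/5 = -1.8
  S[Z,Z] = ((-1.8333)·(-1.8333) + (-2.8333)·(-2.8333) + (-0.8333)·(-0.8333) + (4.1667)·(4.1667) + (0.1667)·(0.1667) + (1.1667)·(1.1667)) / 5 = 30.8333/5 = 6.1667

S is symmetric (S[j,i] = S[i,j]). Assembling:

S = [[3.4667, 0.8, -1.3333],
 [0.8, 4.4, -1.8],
 [-1.3333, -1.8, 6.1667]]


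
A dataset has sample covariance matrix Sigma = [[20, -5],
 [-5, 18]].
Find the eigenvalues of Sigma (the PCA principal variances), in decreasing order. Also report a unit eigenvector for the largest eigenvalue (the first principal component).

Step 1 — characteristic polynomial of 2×2 Sigma:
  det(Sigma - λI) = λ² - trace · λ + det = 0.
  trace = 20 + 18 = 38, det = 20·18 - (-5)² = 335.
Step 2 — discriminant:
  Δ = trace² - 4·det = 1444 - 1340 = 104.
Step 3 — eigenvalues:
  λ = (trace ± √Δ)/2 = (38 ± 10.198)/2,
  λ_1 = 24.099,  λ_2 = 13.901.

Step 4 — unit eigenvector for λ_1: solve (Sigma - λ_1 I)v = 0. First row:
  (20 - 24.099)·v_x + (-5)·v_y = 0, i.e. (-4.099)·v_x + (-5)·v_y = 0,
  so v ∝ (b, λ_1 - a) = (-5, 4.099); multiply by -1 so the first entry is positive: u = (5, -4.099).
  ||u|| = √((5)² + (-4.099)²) = √(41.802) ≈ 6.4654,
  v_1 = u/||u|| ≈ (0.7733, -0.634) (||v_1|| = 1).

λ_1 = 24.099,  λ_2 = 13.901;  v_1 ≈ (0.7733, -0.634)


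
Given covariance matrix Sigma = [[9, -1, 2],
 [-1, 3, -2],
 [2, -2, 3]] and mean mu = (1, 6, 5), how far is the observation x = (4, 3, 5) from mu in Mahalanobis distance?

Step 1 — centre the observation: (x - mu) = (3, -3, 0).

Step 2 — invert Sigma (cofactor / det for 3×3, or solve directly):
  Sigma^{-1} = [[0.1316, -0.0263, -0.1053],
 [-0.0263, 0.6053, 0.4211],
 [-0.1053, 0.4211, 0.6842]].

Step 3 — form the quadratic (x - mu)^T · Sigma^{-1} · (x - mu):
  Sigma^{-1} · (x - mu) = (0.4737, -1.8947, -1.5789).
  (x - mu)^T · [Sigma^{-1} · (x - mu)] = (3)·(0.4737) + (-3)·(-1.8947) + (0)·(-1.5789) = 7.1053.

Step 4 — take square root: d = √(7.1053) ≈ 2.6656.

d(x, mu) = √(7.1053) ≈ 2.6656


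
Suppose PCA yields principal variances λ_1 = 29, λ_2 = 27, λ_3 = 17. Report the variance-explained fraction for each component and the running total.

Step 1 — total variance = trace(Sigma) = Σ λ_i = 29 + 27 + 17 = 73.

Step 2 — fraction explained by component i = λ_i / Σ λ:
  PC1: 29/73 = 0.3973
  PC2: 27/73 = 0.3699
  PC3: 17/73 = 0.2329

Step 3 — cumulative fraction after k components = (λ_1 + ... + λ_k) / Σ λ:
  k = 1: 29/73 = 0.3973
  k = 2: (29 + 27)/73 = 56/73 = 0.7671
  k = 3: (29 + 27 + 17)/73 = 73/73 = 1

Summary (fraction, with percent):

explained: PC1 0.3973 (39.73%), PC2 0.3699 (36.99%), PC3 0.2329 (23.29%);  cumulative: 0.3973, 0.7671, 1


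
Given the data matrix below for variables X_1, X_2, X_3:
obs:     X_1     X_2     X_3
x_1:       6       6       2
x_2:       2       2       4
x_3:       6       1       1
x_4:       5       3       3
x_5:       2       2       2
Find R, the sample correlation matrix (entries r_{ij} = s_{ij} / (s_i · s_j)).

Step 1 — column means:
  mean(X_1) = (6 + 2 + 6 + 5 + 2) / 5 = 21/5 = 4.2
  mean(X_2) = (6 + 2 + 1 + 3 + 2) / 5 = 14/5 = 2.8
  mean(X_3) = (2 + 4 + 1 + 3 + 2) / 5 = 12/5 = 2.4

Step 2 — sample variances and covariances s[i,j] = (1/(n-1)) · Σ_k (x_{k,i} - mean_i) · (x_{k,j} - mean_j), with n-1 = 4:
  s[X_1,X_1] = ((1.8)·(1.8) + (-2.2)·(-2.2) + (1.8)·(1.8) + (0.8)·(0.8) + (-2.2)·(-2.2)) / 4 = 16.8/4 = 4.2
  s[X_1,X_2] = ((1.8)·(3.2) + (-2.2)·(-0.8) + (1.8)·(-1.8) + (0.8)·(0.2) + (-2.2)·(-0.8)) / 4 = 6.2/4 = 1.55
  s[X_1,X_3] = ((1.8)·(-0.4) + (-2.2)·(1.6) + (1.8)·(-1.4) + (0.8)·(0.6) + (-2.2)·(-0.4)) / 4 = -5.4/4 = -1.35
  s[X_2,X_2] = ((3.2)·(3.2) + (-0.8)·(-0.8) + (-1.8)·(-1.8) + (0.2)·(0.2) + (-0.8)·(-0.8)) / 4 = 14.8/4 = 3.7
  s[X_2,X_3] = ((3.2)·(-0.4) + (-0.8)·(1.6) + (-1.8)·(-1.4) + (0.2)·(0.6) + (-0.8)·(-0.4)) / 4 = 0.4/4 = 0.1
  s[X_3,X_3] = ((-0.4)·(-0.4) + (1.6)·(1.6) + (-1.4)·(-1.4) + (0.6)·(0.6) + (-0.4)·(-0.4)) / 4 = 5.2/4 = 1.3
  Sample standard deviations s_i = √(s[i,i]):
  s(X_1) = √(4.2) = 2.0494
  s(X_2) = √(3.7) = 1.9235
  s(X_3) = √(1.3) = 1.1402

Step 3 — r_{ij} = s_{ij} / (s_i · s_j):
  r[X_1,X_1] = 1 (diagonal).
  r[X_1,X_2] = 1.55 / (2.0494 · 1.9235) = 1.55 / 3.9421 = 0.3932
  r[X_1,X_3] = -1.35 / (2.0494 · 1.1402) = -1.35 / 2.3367 = -0.5777
  r[X_2,X_2] = 1 (diagonal).
  r[X_2,X_3] = 0.1 / (1.9235 · 1.1402) = 0.1 / 2.1932 = 0.0456
  r[X_3,X_3] = 1 (diagonal).

R is symmetric with unit diagonal. Assembling:

R = [[1, 0.3932, -0.5777],
 [0.3932, 1, 0.0456],
 [-0.5777, 0.0456, 1]]


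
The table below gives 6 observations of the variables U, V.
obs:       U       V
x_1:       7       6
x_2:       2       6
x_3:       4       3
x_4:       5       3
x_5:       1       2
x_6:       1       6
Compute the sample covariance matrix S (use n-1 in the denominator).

Step 1 — column means:
  mean(U) = (7 + 2 + 4 + 5 + 1 + 1) / 6 = 20/6 = 3.3333
  mean(V) = (6 + 6 + 3 + 3 + 2 + 6) / 6 = 26/6 = 4.3333

Step 2 — sample covariance S[i,j] = (1/(n-1)) · Σ_k (x_{k,i} - mean_i) · (x_{k,j} - mean_j), with n-1 = 5.
  S[U,U] = ((3.6667)·(3.6667) + (-1.3333)·(-1.3333) + (0.6667)·(0.6667) + (1.6667)·(1.6667) + (-2.3333)·(-2.3333) + (-2.3333)·(-2.3333)) / 5 = 29.3333/5 = 5.8667
  S[U,V] = ((3.6667)·(1.6667) + (-1.3333)·(1.6667) + (0.6667)·(-1.3333) + (1.6667)·(-1.3333) + (-2.3333)·(-2.3333) + (-2.3333)·(1.6667)) / 5 = 2.3333/5 = 0.4667
  S[V,V] = ((1.6667)·(1.6667) + (1.6667)·(1.6667) + (-1.3333)·(-1.3333) + (-1.3333)·(-1.3333) + (-2.3333)·(-2.3333) + (1.6667)·(1.6667)) / 5 = 17.3333/5 = 3.4667

S is symmetric (S[j,i] = S[i,j]). Assembling:

S = [[5.8667, 0.4667],
 [0.4667, 3.4667]]


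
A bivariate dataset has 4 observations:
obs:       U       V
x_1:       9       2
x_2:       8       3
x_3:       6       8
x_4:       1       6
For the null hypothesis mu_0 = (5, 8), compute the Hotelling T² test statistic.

Step 1 — sample mean vector:
  mean(U) = (9 + 8 + 6 + 1) / 4 = 24/4 = 6
  mean(V) = (2 + 3 + 8 + 6) / 4 = 19/4 = 4.75
  x̄ = (6, 4.75),  deviation x̄ - mu_0 = (6, 4.75) - (5, 8) = (1, -3.25).

Step 2 — sample covariance matrix, S[i,j] = (1/(n-1)) · Σ_k (x_{k,i} - mean_i) · (x_{k,j} - mean_j), divisor n-1 = 3:
  S[U,U] = ((3)·(3) + (2)·(2) + (0)·(0) + (-5)·(-5)) / 3 = 38/3 = 12.6667
  S[U,V] = ((3)·(-2.75) + (2)·(-1.75) + (0)·(3.25) + (-5)·(1.25)) / 3 = -18/3 = -6
  S[V,V] = ((-2.75)·(-2.75) + (-1.75)·(-1.75) + (3.25)·(3.25) + (1.25)·(1.25)) / 3 = 22.75/3 = 7.5833
  S = [[12.6667, -6],
 [-6, 7.5833]].

Step 3 — invert S. det(S) = 12.6667·7.5833 - (-6)² = 60.0556.
  S^{-1} = (1/det) · [[d, -b], [-b, a]] = [[0.1263, 0.0999],
 [0.0999, 0.2109]].

Step 4 — quadratic form (x̄ - mu_0)^T · S^{-1} · (x̄ - mu_0):
  S^{-1} · (x̄ - mu_0) = (-0.1984, -0.5856),
  (x̄ - mu_0)^T · [...] = (1)·(-0.1984) + (-3.25)·(-0.5856) = 1.7047.

Step 5 — scale by n: T² = 4 · 1.7047 = 6.8187.

T² ≈ 6.8187


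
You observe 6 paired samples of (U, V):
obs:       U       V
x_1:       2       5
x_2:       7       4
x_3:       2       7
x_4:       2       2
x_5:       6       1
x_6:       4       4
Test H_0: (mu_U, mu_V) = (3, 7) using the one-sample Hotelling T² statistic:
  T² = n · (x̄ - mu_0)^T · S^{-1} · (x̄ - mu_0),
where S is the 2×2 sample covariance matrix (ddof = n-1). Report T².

Step 1 — sample mean vector:
  mean(U) = (2 + 7 + 2 + 2 + 6 + 4) / 6 = 23/6 = 3.8333
  mean(V) = (5 + 4 + 7 + 2 + 1 + 4) / 6 = 23/6 = 3.8333
  x̄ = (3.8333, 3.8333),  deviation x̄ - mu_0 = (3.8333, 3.8333) - (3, 7) = (0.8333, -3.1667).

Step 2 — sample covariance matrix, S[i,j] = (1/(n-1)) · Σ_k (x_{k,i} - mean_i) · (x_{k,j} - mean_j), divisor n-1 = 5:
  S[U,U] = ((-1.8333)·(-1.8333) + (3.1667)·(3.1667) + (-1.8333)·(-1.8333) + (-1.8333)·(-1.8333) + (2.1667)·(2.1667) + (0.1667)·(0.1667)) / 5 = 24.8333/5 = 4.9667
  S[U,V] = ((-1.8333)·(1.1667) + (3.1667)·(0.1667) + (-1.8333)·(3.1667) + (-1.8333)·(-1.8333) + (2.1667)·(-2.8333) + (0.1667)·(0.1667)) / 5 = -10.1667/5 = -2.0333
  S[V,V] = ((1.1667)·(1.1667) + (0.1667)·(0.1667) + (3.1667)·(3.1667) + (-1.8333)·(-1.8333) + (-2.8333)·(-2.8333) + (0.1667)·(0.1667)) / 5 = 22.8333/5 = 4.5667
  S = [[4.9667, -2.0333],
 [-2.0333, 4.5667]].

Step 3 — invert S. det(S) = 4.9667·4.5667 - (-2.0333)² = 18.5467.
  S^{-1} = (1/det) · [[d, -b], [-b, a]] = [[0.2462, 0.1096],
 [0.1096, 0.2678]].

Step 4 — quadratic form (x̄ - mu_0)^T · S^{-1} · (x̄ - mu_0):
  S^{-1} · (x̄ - mu_0) = (-0.142, -0.7566),
  (x̄ - mu_0)^T · [...] = (0.8333)·(-0.142) + (-3.1667)·(-0.7566) = 2.2777.

Step 5 — scale by n: T² = 6 · 2.2777 = 13.6664.

T² ≈ 13.6664


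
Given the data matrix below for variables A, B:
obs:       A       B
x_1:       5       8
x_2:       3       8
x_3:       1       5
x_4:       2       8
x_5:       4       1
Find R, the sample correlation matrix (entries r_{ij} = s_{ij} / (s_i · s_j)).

Step 1 — column means:
  mean(A) = (5 + 3 + 1 + 2 + 4) / 5 = 15/5 = 3
  mean(B) = (8 + 8 + 5 + 8 + 1) / 5 = 30/5 = 6

Step 2 — sample variances and covariances s[i,j] = (1/(n-1)) · Σ_k (x_{k,i} - mean_i) · (x_{k,j} - mean_j), with n-1 = 4:
  s[A,A] = ((2)·(2) + (0)·(0) + (-2)·(-2) + (-1)·(-1) + (1)·(1)) / 4 = 10/4 = 2.5
  s[A,B] = ((2)·(2) + (0)·(2) + (-2)·(-1) + (-1)·(2) + (1)·(-5)) / 4 = -1/4 = -0.25
  s[B,B] = ((2)·(2) + (2)·(2) + (-1)·(-1) + (2)·(2) + (-5)·(-5)) / 4 = 38/4 = 9.5
  Sample standard deviations s_i = √(s[i,i]):
  s(A) = √(2.5) = 1.5811
  s(B) = √(9.5) = 3.0822

Step 3 — r_{ij} = s_{ij} / (s_i · s_j):
  r[A,A] = 1 (diagonal).
  r[A,B] = -0.25 / (1.5811 · 3.0822) = -0.25 / 4.8734 = -0.0513
  r[B,B] = 1 (diagonal).

R is symmetric with unit diagonal. Assembling:

R = [[1, -0.0513],
 [-0.0513, 1]]


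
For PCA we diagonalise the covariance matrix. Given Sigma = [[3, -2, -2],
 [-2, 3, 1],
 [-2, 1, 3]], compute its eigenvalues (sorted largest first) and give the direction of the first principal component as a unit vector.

Step 1 — characteristic polynomial p(λ) = det(λI - Sigma) = λ³ - tr·λ² + c_1·λ - det, where tr = trace, c_1 = sum of the principal 2×2 minors, det = det(Sigma):
  tr = 3 + 3 + 3 = 9,
  c_1 = (3·3 - (-2)²) + (3·3 - (-2)²) + (3·3 - (1)²) = 5 + 5 + 8 = 18,
  det = 3·(3·3 - (1)²) - (-2)·((-2)·3 - (1)·(-2)) + (-2)·((-2)·(1) - 3·(-2)) = 3·(8) - (-2)·(-4) + (-2)·(4) = 8.
  So p(λ) = λ³ - 9λ² + 18λ - 8.
Step 2 — look for an integer root (rational root theorem: any rational root is an integer divisor of 8). Testing λ = 2:
  p(2) = 8 - 36 + 36 - 8 = 0  ✓
  Dividing out (λ - 2): p(λ) = (λ - 2)(λ² - 7λ + 4).
Step 3 — remaining eigenvalues from the quadratic λ² - 7λ + 4 = 0:
  Δ = 7² - 4·4 = 49 - 16 = 33,  λ = (7 ± √33)/2 = (7 ± 5.7446)/2 ≈ 6.3723 or 0.6277.
  Sorted: λ_1 = 6.3723,  λ_2 = 2,  λ_3 = 0.6277  (check: sum = 9 = tr ✓).

Step 4 — unit eigenvector for λ_1 ≈ 6.3723: v spans the null space of (Sigma - λ_1 I), whose rows are
  r_1 = (-3.3723, -2, -2),  r_2 = (-2, -3.3723, 1),  r_3 = (-2, 1, -3.3723).
  v is orthogonal to every row, so take v ∝ r_1 × r_2 = ((-2)·(1) - (-2)·(-3.3723), (-2)·(-2) - (-3.3723)·(1), (-3.3723)·(-3.3723) - (-2)·(-2)) ≈ (-8.7446, 7.3723, 7.3723).
  Rescale (multiply by -1 so the first nonzero entry is positive): u = (8.7446, -7.3723, -7.3723).
  ||u|| = √((8.7446)² + (-7.3723)² + (-7.3723)²) = √(185.1684) ≈ 13.6077,  v_1 = u/||u|| ≈ (0.6426, -0.5418, -0.5418) (||v_1|| = 1).

λ_1 = 6.3723,  λ_2 = 2,  λ_3 = 0.6277;  v_1 ≈ (0.6426, -0.5418, -0.5418)


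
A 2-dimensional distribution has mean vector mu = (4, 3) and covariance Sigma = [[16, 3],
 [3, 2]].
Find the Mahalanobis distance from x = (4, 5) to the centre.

Step 1 — centre the observation: (x - mu) = (0, 2).

Step 2 — invert Sigma. det(Sigma) = 16·2 - (3)² = 23.
  Sigma^{-1} = (1/det) · [[d, -b], [-b, a]] = [[0.087, -0.1304],
 [-0.1304, 0.6957]].

Step 3 — form the quadratic (x - mu)^T · Sigma^{-1} · (x - mu):
  Sigma^{-1} · (x - mu) = (-0.2609, 1.3913).
  (x - mu)^T · [Sigma^{-1} · (x - mu)] = (0)·(-0.2609) + (2)·(1.3913) = 2.7826.

Step 4 — take square root: d = √(2.7826) ≈ 1.6681.

d(x, mu) = √(2.7826) ≈ 1.6681


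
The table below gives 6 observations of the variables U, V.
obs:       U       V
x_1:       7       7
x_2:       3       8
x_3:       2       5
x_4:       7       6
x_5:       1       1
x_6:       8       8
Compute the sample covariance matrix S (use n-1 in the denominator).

Step 1 — column means:
  mean(U) = (7 + 3 + 2 + 7 + 1 + 8) / 6 = 28/6 = 4.6667
  mean(V) = (7 + 8 + 5 + 6 + 1 + 8) / 6 = 35/6 = 5.8333

Step 2 — sample covariance S[i,j] = (1/(n-1)) · Σ_k (x_{k,i} - mean_i) · (x_{k,j} - mean_j), with n-1 = 5.
  S[U,U] = ((2.3333)·(2.3333) + (-1.6667)·(-1.6667) + (-2.6667)·(-2.6667) + (2.3333)·(2.3333) + (-3.6667)·(-3.6667) + (3.3333)·(3.3333)) / 5 = 45.3333/5 = 9.0667
  S[U,V] = ((2.3333)·(1.1667) + (-1.6667)·(2.1667) + (-2.6667)·(-0.8333) + (2.3333)·(0.1667) + (-3.6667)·(-4.8333) + (3.3333)·(2.1667)) / 5 = 26.6667/5 = 5.3333
  S[V,V] = ((1.1667)·(1.1667) + (2.1667)·(2.1667) + (-0.8333)·(-0.8333) + (0.1667)·(0.1667) + (-4.8333)·(-4.8333) + (2.1667)·(2.1667)) / 5 = 34.8333/5 = 6.9667

S is symmetric (S[j,i] = S[i,j]). Assembling:

S = [[9.0667, 5.3333],
 [5.3333, 6.9667]]


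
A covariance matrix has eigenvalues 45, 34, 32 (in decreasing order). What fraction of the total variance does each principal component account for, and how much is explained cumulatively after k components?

Step 1 — total variance = trace(Sigma) = Σ λ_i = 45 + 34 + 32 = 111.

Step 2 — fraction explained by component i = λ_i / Σ λ:
  PC1: 45/111 = 0.4054
  PC2: 34/111 = 0.3063
  PC3: 32/111 = 0.2883

Step 3 — cumulative fraction after k components = (λ_1 + ... + λ_k) / Σ λ:
  k = 1: 45/111 = 0.4054
  k = 2: (45 + 34)/111 = 79/111 = 0.7117
  k = 3: (45 + 34 + 32)/111 = 111/111 = 1

Summary (fraction, with percent):

explained: PC1 0.4054 (40.54%), PC2 0.3063 (30.63%), PC3 0.2883 (28.83%);  cumulative: 0.4054, 0.7117, 1


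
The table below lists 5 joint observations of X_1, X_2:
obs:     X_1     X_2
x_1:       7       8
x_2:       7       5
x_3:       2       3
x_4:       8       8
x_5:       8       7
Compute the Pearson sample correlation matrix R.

Step 1 — column means:
  mean(X_1) = (7 + 7 + 2 + 8 + 8) / 5 = 32/5 = 6.4
  mean(X_2) = (8 + 5 + 3 + 8 + 7) / 5 = 31/5 = 6.2

Step 2 — sample variances and covariances s[i,j] = (1/(n-1)) · Σ_k (x_{k,i} - mean_i) · (x_{k,j} - mean_j), with n-1 = 4:
  s[X_1,X_1] = ((0.6)·(0.6) + (0.6)·(0.6) + (-4.4)·(-4.4) + (1.6)·(1.6) + (1.6)·(1.6)) / 4 = 25.2/4 = 6.3
  s[X_1,X_2] = ((0.6)·(1.8) + (0.6)·(-1.2) + (-4.4)·(-3.2) + (1.6)·(1.8) + (1.6)·(0.8)) / 4 = 18.6/4 = 4.65
  s[X_2,X_2] = ((1.8)·(1.8) + (-1.2)·(-1.2) + (-3.2)·(-3.2) + (1.8)·(1.8) + (0.8)·(0.8)) / 4 = 18.8/4 = 4.7
  Sample standard deviations s_i = √(s[i,i]):
  s(X_1) = √(6.3) = 2.51
  s(X_2) = √(4.7) = 2.1679

Step 3 — r_{ij} = s_{ij} / (s_i · s_j):
  r[X_1,X_1] = 1 (diagonal).
  r[X_1,X_2] = 4.65 / (2.51 · 2.1679) = 4.65 / 5.4415 = 0.8545
  r[X_2,X_2] = 1 (diagonal).

R is symmetric with unit diagonal. Assembling:

R = [[1, 0.8545],
 [0.8545, 1]]


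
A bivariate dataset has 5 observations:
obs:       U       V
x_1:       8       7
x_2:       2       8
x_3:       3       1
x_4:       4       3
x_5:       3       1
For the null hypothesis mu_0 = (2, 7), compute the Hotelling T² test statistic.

Step 1 — sample mean vector:
  mean(U) = (8 + 2 + 3 + 4 + 3) / 5 = 20/5 = 4
  mean(V) = (7 + 8 + 1 + 3 + 1) / 5 = 20/5 = 4
  x̄ = (4, 4),  deviation x̄ - mu_0 = (4, 4) - (2, 7) = (2, -3).

Step 2 — sample covariance matrix, S[i,j] = (1/(n-1)) · Σ_k (x_{k,i} - mean_i) · (x_{k,j} - mean_j), divisor n-1 = 4:
  S[U,U] = ((4)·(4) + (-2)·(-2) + (-1)·(-1) + (0)·(0) + (-1)·(-1)) / 4 = 22/4 = 5.5
  S[U,V] = ((4)·(3) + (-2)·(4) + (-1)·(-3) + (0)·(-1) + (-1)·(-3)) / 4 = 10/4 = 2.5
  S[V,V] = ((3)·(3) + (4)·(4) + (-3)·(-3) + (-1)·(-1) + (-3)·(-3)) / 4 = 44/4 = 11
  S = [[5.5, 2.5],
 [2.5, 11]].

Step 3 — invert S. det(S) = 5.5·11 - (2.5)² = 54.25.
  S^{-1} = (1/det) · [[d, -b], [-b, a]] = [[0.2028, -0.0461],
 [-0.0461, 0.1014]].

Step 4 — quadratic form (x̄ - mu_0)^T · S^{-1} · (x̄ - mu_0):
  S^{-1} · (x̄ - mu_0) = (0.5438, -0.3963),
  (x̄ - mu_0)^T · [...] = (2)·(0.5438) + (-3)·(-0.3963) = 2.2765.

Step 5 — scale by n: T² = 5 · 2.2765 = 11.3825.

T² ≈ 11.3825


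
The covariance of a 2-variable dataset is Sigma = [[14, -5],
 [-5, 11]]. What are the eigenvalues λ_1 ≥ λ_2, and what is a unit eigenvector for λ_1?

Step 1 — characteristic polynomial of 2×2 Sigma:
  det(Sigma - λI) = λ² - trace · λ + det = 0.
  trace = 14 + 11 = 25, det = 14·11 - (-5)² = 129.
Step 2 — discriminant:
  Δ = trace² - 4·det = 625 - 516 = 109.
Step 3 — eigenvalues:
  λ = (trace ± √Δ)/2 = (25 ± 10.4403)/2,
  λ_1 = 17.7202,  λ_2 = 7.2798.

Step 4 — unit eigenvector for λ_1: solve (Sigma - λ_1 I)v = 0. First row:
  (14 - 17.7202)·v_x + (-5)·v_y = 0, i.e. (-3.7202)·v_x + (-5)·v_y = 0,
  so v ∝ (b, λ_1 - a) = (-5, 3.7202); multiply by -1 so the first entry is positive: u = (5, -3.7202).
  ||u|| = √((5)² + (-3.7202)²) = √(38.8395) ≈ 6.2321,
  v_1 = u/||u|| ≈ (0.8023, -0.5969) (||v_1|| = 1).

λ_1 = 17.7202,  λ_2 = 7.2798;  v_1 ≈ (0.8023, -0.5969)


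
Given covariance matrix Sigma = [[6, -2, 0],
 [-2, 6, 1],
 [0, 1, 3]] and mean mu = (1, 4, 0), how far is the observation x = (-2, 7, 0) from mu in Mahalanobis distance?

Step 1 — centre the observation: (x - mu) = (-3, 3, 0).

Step 2 — invert Sigma (cofactor / det for 3×3, or solve directly):
  Sigma^{-1} = [[0.1889, 0.0667, -0.0222],
 [0.0667, 0.2, -0.0667],
 [-0.0222, -0.0667, 0.3556]].

Step 3 — form the quadratic (x - mu)^T · Sigma^{-1} · (x - mu):
  Sigma^{-1} · (x - mu) = (-0.3667, 0.4, -0.1333).
  (x - mu)^T · [Sigma^{-1} · (x - mu)] = (-3)·(-0.3667) + (3)·(0.4) + (0)·(-0.1333) = 2.3.

Step 4 — take square root: d = √(2.3) ≈ 1.5166.

d(x, mu) = √(2.3) ≈ 1.5166


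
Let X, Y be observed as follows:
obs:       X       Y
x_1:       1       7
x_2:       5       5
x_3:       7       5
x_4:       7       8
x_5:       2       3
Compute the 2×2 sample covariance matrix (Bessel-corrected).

Step 1 — column means:
  mean(X) = (1 + 5 + 7 + 7 + 2) / 5 = 22/5 = 4.4
  mean(Y) = (7 + 5 + 5 + 8 + 3) / 5 = 28/5 = 5.6

Step 2 — sample covariance S[i,j] = (1/(n-1)) · Σ_k (x_{k,i} - mean_i) · (x_{k,j} - mean_j), with n-1 = 4.
  S[X,X] = ((-3.4)·(-3.4) + (0.6)·(0.6) + (2.6)·(2.6) + (2.6)·(2.6) + (-2.4)·(-2.4)) / 4 = 31.2/4 = 7.8
  S[X,Y] = ((-3.4)·(1.4) + (0.6)·(-0.6) + (2.6)·(-0.6) + (2.6)·(2.4) + (-2.4)·(-2.6)) / 4 = 5.8/4 = 1.45
  S[Y,Y] = ((1.4)·(1.4) + (-0.6)·(-0.6) + (-0.6)·(-0.6) + (2.4)·(2.4) + (-2.6)·(-2.6)) / 4 = 15.2/4 = 3.8

S is symmetric (S[j,i] = S[i,j]). Assembling:

S = [[7.8, 1.45],
 [1.45, 3.8]]


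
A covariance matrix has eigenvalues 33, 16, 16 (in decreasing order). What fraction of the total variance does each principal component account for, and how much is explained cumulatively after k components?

Step 1 — total variance = trace(Sigma) = Σ λ_i = 33 + 16 + 16 = 65.

Step 2 — fraction explained by component i = λ_i / Σ λ:
  PC1: 33/65 = 0.5077
  PC2: 16/65 = 0.2462
  PC3: 16/65 = 0.2462

Step 3 — cumulative fraction after k components = (λ_1 + ... + λ_k) / Σ λ:
  k = 1: 33/65 = 0.5077
  k = 2: (33 + 16)/65 = 49/65 = 0.7538
  k = 3: (33 + 16 + 16)/65 = 65/65 = 1

Summary (fraction, with percent):

explained: PC1 0.5077 (50.77%), PC2 0.2462 (24.62%), PC3 0.2462 (24.62%);  cumulative: 0.5077, 0.7538, 1


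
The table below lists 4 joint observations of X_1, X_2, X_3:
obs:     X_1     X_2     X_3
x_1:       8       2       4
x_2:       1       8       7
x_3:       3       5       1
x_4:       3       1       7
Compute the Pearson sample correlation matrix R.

Step 1 — column means:
  mean(X_1) = (8 + 1 + 3 + 3) / 4 = 15/4 = 3.75
  mean(X_2) = (2 + 8 + 5 + 1) / 4 = 16/4 = 4
  mean(X_3) = (4 + 7 + 1 + 7) / 4 = 19/4 = 4.75

Step 2 — sample variances and covariances s[i,j] = (1/(n-1)) · Σ_k (x_{k,i} - mean_i) · (x_{k,j} - mean_j), with n-1 = 3:
  s[X_1,X_1] = ((4.25)·(4.25) + (-2.75)·(-2.75) + (-0.75)·(-0.75) + (-0.75)·(-0.75)) / 3 = 26.75/3 = 8.9167
  s[X_1,X_2] = ((4.25)·(-2) + (-2.75)·(4) + (-0.75)·(1) + (-0.75)·(-3)) / 3 = -18/3 = -6
  s[X_1,X_3] = ((4.25)·(-0.75) + (-2.75)·(2.25) + (-0.75)·(-3.75) + (-0.75)·(2.25)) / 3 = -8.25/3 = -2.75
  s[X_2,X_2] = ((-2)·(-2) + (4)·(4) + (1)·(1) + (-3)·(-3)) / 3 = 30/3 = 10
  s[X_2,X_3] = ((-2)·(-0.75) + (4)·(2.25) + (1)·(-3.75) + (-3)·(2.25)) / 3 = 0/3 = 0
  s[X_3,X_3] = ((-0.75)·(-0.75) + (2.25)·(2.25) + (-3.75)·(-3.75) + (2.25)·(2.25)) / 3 = 24.75/3 = 8.25
  Sample standard deviations s_i = √(s[i,i]):
  s(X_1) = √(8.9167) = 2.9861
  s(X_2) = √(10) = 3.1623
  s(X_3) = √(8.25) = 2.8723

Step 3 — r_{ij} = s_{ij} / (s_i · s_j):
  r[X_1,X_1] = 1 (diagonal).
  r[X_1,X_2] = -6 / (2.9861 · 3.1623) = -6 / 9.4428 = -0.6354
  r[X_1,X_3] = -2.75 / (2.9861 · 2.8723) = -2.75 / 8.5769 = -0.3206
  r[X_2,X_2] = 1 (diagonal).
  r[X_2,X_3] = 0 / (3.1623 · 2.8723) = 0 / 9.083 = 0
  r[X_3,X_3] = 1 (diagonal).

R is symmetric with unit diagonal. Assembling:

R = [[1, -0.6354, -0.3206],
 [-0.6354, 1, 0],
 [-0.3206, 0, 1]]


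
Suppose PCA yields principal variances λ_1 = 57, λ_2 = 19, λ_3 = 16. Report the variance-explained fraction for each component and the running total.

Step 1 — total variance = trace(Sigma) = Σ λ_i = 57 + 19 + 16 = 92.

Step 2 — fraction explained by component i = λ_i / Σ λ:
  PC1: 57/92 = 0.6196
  PC2: 19/92 = 0.2065
  PC3: 16/92 = 0.1739

Step 3 — cumulative fraction after k components = (λ_1 + ... + λ_k) / Σ λ:
  k = 1: 57/92 = 0.6196
  k = 2: (57 + 19)/92 = 76/92 = 0.8261
  k = 3: (57 + 19 + 16)/92 = 92/92 = 1

Summary (fraction, with percent):

explained: PC1 0.6196 (61.96%), PC2 0.2065 (20.65%), PC3 0.1739 (17.39%);  cumulative: 0.6196, 0.8261, 1


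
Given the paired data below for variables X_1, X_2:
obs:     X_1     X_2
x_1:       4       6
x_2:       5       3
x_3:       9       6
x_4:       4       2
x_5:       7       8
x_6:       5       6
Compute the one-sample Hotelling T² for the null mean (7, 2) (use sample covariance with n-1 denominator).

Step 1 — sample mean vector:
  mean(X_1) = (4 + 5 + 9 + 4 + 7 + 5) / 6 = 34/6 = 5.6667
  mean(X_2) = (6 + 3 + 6 + 2 + 8 + 6) / 6 = 31/6 = 5.1667
  x̄ = (5.6667, 5.1667),  deviation x̄ - mu_0 = (5.6667, 5.1667) - (7, 2) = (-1.3333, 3.1667).

Step 2 — sample covariance matrix, S[i,j] = (1/(n-1)) · Σ_k (x_{k,i} - mean_i) · (x_{k,j} - mean_j), divisor n-1 = 5:
  S[X_1,X_1] = ((-1.6667)·(-1.6667) + (-0.6667)·(-0.6667) + (3.3333)·(3.3333) + (-1.6667)·(-1.6667) + (1.3333)·(1.3333) + (-0.6667)·(-0.6667)) / 5 = 19.3333/5 = 3.8667
  S[X_1,X_2] = ((-1.6667)·(0.8333) + (-0.6667)·(-2.1667) + (3.3333)·(0.8333) + (-1.6667)·(-3.1667) + (1.3333)·(2.8333) + (-0.6667)·(0.8333)) / 5 = 11.3333/5 = 2.2667
  S[X_2,X_2] = ((0.8333)·(0.8333) + (-2.1667)·(-2.1667) + (0.8333)·(0.8333) + (-3.1667)·(-3.1667) + (2.8333)·(2.8333) + (0.8333)·(0.8333)) / 5 = 24.8333/5 = 4.9667
  S = [[3.8667, 2.2667],
 [2.2667, 4.9667]].

Step 3 — invert S. det(S) = 3.8667·4.9667 - (2.2667)² = 14.0667.
  S^{-1} = (1/det) · [[d, -b], [-b, a]] = [[0.3531, -0.1611],
 [-0.1611, 0.2749]].

Step 4 — quadratic form (x̄ - mu_0)^T · S^{-1} · (x̄ - mu_0):
  S^{-1} · (x̄ - mu_0) = (-0.981, 1.0853),
  (x̄ - mu_0)^T · [...] = (-1.3333)·(-0.981) + (3.1667)·(1.0853) = 4.7449.

Step 5 — scale by n: T² = 6 · 4.7449 = 28.4692.

T² ≈ 28.4692
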